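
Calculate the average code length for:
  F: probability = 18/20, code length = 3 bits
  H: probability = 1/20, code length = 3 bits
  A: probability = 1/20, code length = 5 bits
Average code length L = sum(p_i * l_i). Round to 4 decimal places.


Weighted contributions p_i * l_i:
  F: (18/20) * 3 = 54/20
  H: (1/20) * 3 = 3/20
  A: (1/20) * 5 = 5/20
Sum = (54 + 3 + 5)/20 = 62/20

L = 62/20 = 3.1000 bits/symbol


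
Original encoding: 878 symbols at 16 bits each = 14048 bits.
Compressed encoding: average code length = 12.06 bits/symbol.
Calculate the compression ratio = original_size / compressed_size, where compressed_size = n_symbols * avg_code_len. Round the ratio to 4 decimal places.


original_size = n_symbols * orig_bits = 878 * 16 = 14048 bits
compressed_size = n_symbols * avg_code_len = 878 * 12.06 = 10588.68 bits
ratio = original_size / compressed_size = 14048 / 10588.68 = 1.3267

Compression ratio = 1.3267


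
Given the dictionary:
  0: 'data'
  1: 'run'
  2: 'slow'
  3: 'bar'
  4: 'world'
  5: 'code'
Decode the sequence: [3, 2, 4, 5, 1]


Look up each index in the dictionary:
  3 -> 'bar'
  2 -> 'slow'
  4 -> 'world'
  5 -> 'code'
  1 -> 'run'

Decoded: "bar slow world code run"


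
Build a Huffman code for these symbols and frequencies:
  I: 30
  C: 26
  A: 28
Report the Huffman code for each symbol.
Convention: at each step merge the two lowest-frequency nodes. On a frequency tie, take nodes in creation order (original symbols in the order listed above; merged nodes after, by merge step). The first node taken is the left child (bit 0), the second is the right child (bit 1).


Huffman tree construction:
Step 1: Merge C(26) + A(28) = 54
Step 2: Merge I(30) + (C+A)(54) = 84
Read each symbol's code off the tree from the root (left child = 0, right child = 1).

Codes:
  I: 0 (length 1)
  C: 10 (length 2)
  A: 11 (length 2)
Average code length: 138/84 = 1.6429 bits/symbol


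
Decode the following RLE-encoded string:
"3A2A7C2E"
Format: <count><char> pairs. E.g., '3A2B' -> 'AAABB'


Expanding each <count><char> pair:
  3A -> 'AAA'
  2A -> 'AA'
  7C -> 'CCCCCCC'
  2E -> 'EE'

Decoded = AAAAACCCCCCCEE


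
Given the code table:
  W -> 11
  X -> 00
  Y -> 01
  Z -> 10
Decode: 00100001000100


Decoding:
00 -> X
10 -> Z
00 -> X
01 -> Y
00 -> X
01 -> Y
00 -> X


Result: XZXYXYX


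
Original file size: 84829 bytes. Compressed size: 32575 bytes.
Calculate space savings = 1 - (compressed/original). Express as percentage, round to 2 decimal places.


ratio = compressed/original = 32575/84829 = 0.384008
savings = 1 - ratio = 1 - 0.384008 = 0.615992
as a percentage: 0.615992 * 100 = 61.6%

Space savings = 1 - 32575/84829 = 61.6%


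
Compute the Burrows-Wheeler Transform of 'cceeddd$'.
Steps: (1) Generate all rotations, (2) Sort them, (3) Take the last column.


Rotations (sorted):
  0: $cceeddd -> last char: d
  1: cceeddd$ -> last char: $
  2: ceeddd$c -> last char: c
  3: d$cceedd -> last char: d
  4: dd$cceed -> last char: d
  5: ddd$ccee -> last char: e
  6: eddd$cce -> last char: e
  7: eeddd$cc -> last char: c


BWT = d$cddeec


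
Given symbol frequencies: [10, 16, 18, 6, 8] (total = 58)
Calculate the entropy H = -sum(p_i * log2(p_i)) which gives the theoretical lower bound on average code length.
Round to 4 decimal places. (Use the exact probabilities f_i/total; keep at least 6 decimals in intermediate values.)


Per-symbol terms -p_i * log2(p_i) with p_i = f_i/58:
  p = 10/58 = 0.172414: log2(p) = -2.536053, -p*log2(p) = 0.437251
  p = 16/58 = 0.275862: log2(p) = -1.857981, -p*log2(p) = 0.512546
  p = 18/58 = 0.310345: log2(p) = -1.688056, -p*log2(p) = 0.523879
  p = 6/58 = 0.103448: log2(p) = -3.273018, -p*log2(p) = 0.338588
  p = 8/58 = 0.137931: log2(p) = -2.857981, -p*log2(p) = 0.394204
H = 0.437251 + 0.512546 + 0.523879 + 0.338588 + 0.394204 = 2.206468

H = 2.2065 bits/symbol


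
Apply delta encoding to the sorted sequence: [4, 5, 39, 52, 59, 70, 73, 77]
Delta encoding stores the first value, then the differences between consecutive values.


First value: 4
Deltas:
  5 - 4 = 1
  39 - 5 = 34
  52 - 39 = 13
  59 - 52 = 7
  70 - 59 = 11
  73 - 70 = 3
  77 - 73 = 4


Delta encoded: [4, 1, 34, 13, 7, 11, 3, 4]


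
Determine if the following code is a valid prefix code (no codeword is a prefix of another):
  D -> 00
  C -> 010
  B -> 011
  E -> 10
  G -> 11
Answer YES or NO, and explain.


Checking each pair (does one codeword prefix another?):
  D='00' vs C='010': no prefix
  D='00' vs B='011': no prefix
  D='00' vs E='10': no prefix
  D='00' vs G='11': no prefix
  C='010' vs D='00': no prefix
  C='010' vs B='011': no prefix
  C='010' vs E='10': no prefix
  C='010' vs G='11': no prefix
  B='011' vs D='00': no prefix
  B='011' vs C='010': no prefix
  B='011' vs E='10': no prefix
  B='011' vs G='11': no prefix
  E='10' vs D='00': no prefix
  E='10' vs C='010': no prefix
  E='10' vs B='011': no prefix
  E='10' vs G='11': no prefix
  G='11' vs D='00': no prefix
  G='11' vs C='010': no prefix
  G='11' vs B='011': no prefix
  G='11' vs E='10': no prefix
No violation found over all pairs.

YES -- this is a valid prefix code. No codeword is a prefix of any other codeword.


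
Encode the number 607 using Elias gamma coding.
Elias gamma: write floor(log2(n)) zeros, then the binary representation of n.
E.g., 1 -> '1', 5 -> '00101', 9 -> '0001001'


num_bits = floor(log2(607)) + 1 = 10
leading_zeros = num_bits - 1 = 9
binary(607) = 1001011111

Elias gamma(607) = '000000000' + '1001011111' = 0000000001001011111 (19 bits)


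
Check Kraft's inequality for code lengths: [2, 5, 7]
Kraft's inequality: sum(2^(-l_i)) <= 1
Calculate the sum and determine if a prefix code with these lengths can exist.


Sum = 2^(-2) + 2^(-5) + 2^(-7)
    = 0.25 + 0.03125 + 0.0078125
    = 37/128 = 0.2890625
Since 0.2890625 <= 1, Kraft's inequality IS satisfied.
A prefix code with these lengths CAN exist.

Kraft sum = 0.2890625. Satisfied.


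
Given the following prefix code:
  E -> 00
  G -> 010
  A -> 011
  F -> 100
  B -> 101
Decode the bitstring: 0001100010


Decoding step by step:
Bits 00 -> E
Bits 011 -> A
Bits 00 -> E
Bits 010 -> G


Decoded message: EAEG


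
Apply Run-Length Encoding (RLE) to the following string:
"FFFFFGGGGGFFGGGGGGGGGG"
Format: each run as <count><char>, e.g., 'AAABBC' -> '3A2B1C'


Scanning runs left to right:
  i=0: run of 'F' x 5 -> '5F'
  i=5: run of 'G' x 5 -> '5G'
  i=10: run of 'F' x 2 -> '2F'
  i=12: run of 'G' x 10 -> '10G'

RLE = 5F5G2F10G


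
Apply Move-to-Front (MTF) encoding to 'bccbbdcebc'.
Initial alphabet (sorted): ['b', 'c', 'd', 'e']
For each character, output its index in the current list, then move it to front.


MTF encoding:
'b': index 0 in ['b', 'c', 'd', 'e'] -> ['b', 'c', 'd', 'e']
'c': index 1 in ['b', 'c', 'd', 'e'] -> ['c', 'b', 'd', 'e']
'c': index 0 in ['c', 'b', 'd', 'e'] -> ['c', 'b', 'd', 'e']
'b': index 1 in ['c', 'b', 'd', 'e'] -> ['b', 'c', 'd', 'e']
'b': index 0 in ['b', 'c', 'd', 'e'] -> ['b', 'c', 'd', 'e']
'd': index 2 in ['b', 'c', 'd', 'e'] -> ['d', 'b', 'c', 'e']
'c': index 2 in ['d', 'b', 'c', 'e'] -> ['c', 'd', 'b', 'e']
'e': index 3 in ['c', 'd', 'b', 'e'] -> ['e', 'c', 'd', 'b']
'b': index 3 in ['e', 'c', 'd', 'b'] -> ['b', 'e', 'c', 'd']
'c': index 2 in ['b', 'e', 'c', 'd'] -> ['c', 'b', 'e', 'd']


Output: [0, 1, 0, 1, 0, 2, 2, 3, 3, 2]


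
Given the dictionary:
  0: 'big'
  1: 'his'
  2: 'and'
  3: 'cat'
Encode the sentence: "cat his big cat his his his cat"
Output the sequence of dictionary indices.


Look up each word in the dictionary:
  'cat' -> 3
  'his' -> 1
  'big' -> 0
  'cat' -> 3
  'his' -> 1
  'his' -> 1
  'his' -> 1
  'cat' -> 3

Encoded: [3, 1, 0, 3, 1, 1, 1, 3]


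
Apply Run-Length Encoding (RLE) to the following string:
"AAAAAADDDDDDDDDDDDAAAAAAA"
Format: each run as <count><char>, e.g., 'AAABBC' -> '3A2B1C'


Scanning runs left to right:
  i=0: run of 'A' x 6 -> '6A'
  i=6: run of 'D' x 12 -> '12D'
  i=18: run of 'A' x 7 -> '7A'

RLE = 6A12D7A


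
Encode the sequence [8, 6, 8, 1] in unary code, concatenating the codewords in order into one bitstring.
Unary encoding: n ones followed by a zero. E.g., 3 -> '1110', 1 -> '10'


Encode each number as n ones followed by a terminating 0:
  8 -> 111111110 (9 bits)
  6 -> 1111110 (7 bits)
  8 -> 111111110 (9 bits)
  1 -> 10 (2 bits)
Total length = 9 + 7 + 9 + 2 = 27 bits.

Unary([8, 6, 8, 1]) = 111111110111111011111111010 (27 bits)


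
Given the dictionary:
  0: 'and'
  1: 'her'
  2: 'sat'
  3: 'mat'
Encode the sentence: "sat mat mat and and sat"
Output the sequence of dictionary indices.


Look up each word in the dictionary:
  'sat' -> 2
  'mat' -> 3
  'mat' -> 3
  'and' -> 0
  'and' -> 0
  'sat' -> 2

Encoded: [2, 3, 3, 0, 0, 2]


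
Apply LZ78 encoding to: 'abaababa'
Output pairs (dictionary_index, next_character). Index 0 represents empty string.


LZ78 encoding steps:
Dictionary: {0: ''}
Step 1: w='' (idx 0), next='a' -> output (0, 'a'), add 'a' as idx 1
Step 2: w='' (idx 0), next='b' -> output (0, 'b'), add 'b' as idx 2
Step 3: w='a' (idx 1), next='a' -> output (1, 'a'), add 'aa' as idx 3
Step 4: w='b' (idx 2), next='a' -> output (2, 'a'), add 'ba' as idx 4
Step 5: w='ba' (idx 4), end of input -> output (4, '')


Encoded: [(0, 'a'), (0, 'b'), (1, 'a'), (2, 'a'), (4, '')]


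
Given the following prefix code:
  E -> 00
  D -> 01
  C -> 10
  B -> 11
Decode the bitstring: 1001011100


Decoding step by step:
Bits 10 -> C
Bits 01 -> D
Bits 01 -> D
Bits 11 -> B
Bits 00 -> E


Decoded message: CDDBE


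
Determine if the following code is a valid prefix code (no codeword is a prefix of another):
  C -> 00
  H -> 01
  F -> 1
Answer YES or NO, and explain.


Checking each pair (does one codeword prefix another?):
  C='00' vs H='01': no prefix
  C='00' vs F='1': no prefix
  H='01' vs C='00': no prefix
  H='01' vs F='1': no prefix
  F='1' vs C='00': no prefix
  F='1' vs H='01': no prefix
No violation found over all pairs.

YES -- this is a valid prefix code. No codeword is a prefix of any other codeword.


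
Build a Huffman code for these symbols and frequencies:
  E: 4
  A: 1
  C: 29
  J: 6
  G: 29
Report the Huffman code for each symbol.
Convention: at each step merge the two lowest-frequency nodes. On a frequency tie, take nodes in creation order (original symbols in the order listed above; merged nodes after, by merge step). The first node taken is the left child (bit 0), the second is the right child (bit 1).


Huffman tree construction:
Step 1: Merge A(1) + E(4) = 5
Step 2: Merge (A+E)(5) + J(6) = 11
Step 3: Merge ((A+E)+J)(11) + C(29) = 40
Step 4: Merge G(29) + (((A+E)+J)+C)(40) = 69
Read each symbol's code off the tree from the root (left child = 0, right child = 1).

Codes:
  E: 1001 (length 4)
  A: 1000 (length 4)
  C: 11 (length 2)
  J: 101 (length 3)
  G: 0 (length 1)
Average code length: 125/69 = 1.8116 bits/symbol


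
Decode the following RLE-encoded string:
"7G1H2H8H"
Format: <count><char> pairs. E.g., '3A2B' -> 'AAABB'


Expanding each <count><char> pair:
  7G -> 'GGGGGGG'
  1H -> 'H'
  2H -> 'HH'
  8H -> 'HHHHHHHH'

Decoded = GGGGGGGHHHHHHHHHHH


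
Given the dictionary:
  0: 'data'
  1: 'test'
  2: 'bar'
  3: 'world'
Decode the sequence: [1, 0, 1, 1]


Look up each index in the dictionary:
  1 -> 'test'
  0 -> 'data'
  1 -> 'test'
  1 -> 'test'

Decoded: "test data test test"


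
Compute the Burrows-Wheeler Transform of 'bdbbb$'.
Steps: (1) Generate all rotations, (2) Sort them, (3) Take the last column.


Rotations (sorted):
  0: $bdbbb -> last char: b
  1: b$bdbb -> last char: b
  2: bb$bdb -> last char: b
  3: bbb$bd -> last char: d
  4: bdbbb$ -> last char: $
  5: dbbb$b -> last char: b


BWT = bbbd$b


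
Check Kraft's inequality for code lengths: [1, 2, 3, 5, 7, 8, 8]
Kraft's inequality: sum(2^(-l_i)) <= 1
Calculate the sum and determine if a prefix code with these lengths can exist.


Sum = 2^(-1) + 2^(-2) + 2^(-3) + 2^(-5) + 2^(-7) + 2^(-8) + 2^(-8)
    = 0.5 + 0.25 + 0.125 + 0.03125 + 0.0078125 + 0.00390625 + 0.00390625
    = 236/256 = 0.921875
Since 0.921875 <= 1, Kraft's inequality IS satisfied.
A prefix code with these lengths CAN exist.

Kraft sum = 0.921875. Satisfied.


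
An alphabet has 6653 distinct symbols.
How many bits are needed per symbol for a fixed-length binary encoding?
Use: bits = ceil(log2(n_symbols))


log2(6653) = 12.6998
Bracket: 2^12 = 4096 < 6653 <= 2^13 = 8192
So ceil(log2(6653)) = 13

bits = ceil(log2(6653)) = ceil(12.6998) = 13 bits


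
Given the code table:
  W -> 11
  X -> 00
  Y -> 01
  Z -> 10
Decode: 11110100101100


Decoding:
11 -> W
11 -> W
01 -> Y
00 -> X
10 -> Z
11 -> W
00 -> X


Result: WWYXZWX


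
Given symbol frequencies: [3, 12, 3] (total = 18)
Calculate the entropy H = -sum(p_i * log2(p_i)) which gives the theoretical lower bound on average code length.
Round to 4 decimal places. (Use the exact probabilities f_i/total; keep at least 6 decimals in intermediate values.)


Per-symbol terms -p_i * log2(p_i) with p_i = f_i/18:
  p = 3/18 = 0.166667: log2(p) = -2.584963, -p*log2(p) = 0.430827
  p = 12/18 = 0.666667: log2(p) = -0.584963, -p*log2(p) = 0.389975
  p = 3/18 = 0.166667: log2(p) = -2.584963, -p*log2(p) = 0.430827
H = 0.430827 + 0.389975 + 0.430827 = 1.251629

H = 1.2516 bits/symbol


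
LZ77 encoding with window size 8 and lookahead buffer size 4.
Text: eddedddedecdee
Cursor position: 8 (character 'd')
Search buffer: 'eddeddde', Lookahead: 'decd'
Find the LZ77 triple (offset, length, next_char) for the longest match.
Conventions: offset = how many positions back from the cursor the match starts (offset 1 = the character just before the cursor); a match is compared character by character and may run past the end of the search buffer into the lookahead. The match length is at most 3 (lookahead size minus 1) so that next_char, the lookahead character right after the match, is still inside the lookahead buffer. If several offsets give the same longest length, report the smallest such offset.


Try each offset into the search buffer:
  offset=1 (pos 7, char 'e'): match length 0
  offset=2 (pos 6, char 'd'): match length 2
  offset=3 (pos 5, char 'd'): match length 1
  offset=4 (pos 4, char 'd'): match length 1
  offset=5 (pos 3, char 'e'): match length 0
  offset=6 (pos 2, char 'd'): match length 2
  offset=7 (pos 1, char 'd'): match length 1
  offset=8 (pos 0, char 'e'): match length 0
Longest match has length 2, found at offsets 2, 6; take the smallest, offset 2.
next_char = character at position 8 + 2 = 10 -> 'c'

Best match: offset=2, length=2 (matching 'de' starting at position 6)
LZ77 triple: (2, 2, 'c')


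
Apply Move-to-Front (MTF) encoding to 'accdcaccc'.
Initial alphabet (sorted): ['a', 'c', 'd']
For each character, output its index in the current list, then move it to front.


MTF encoding:
'a': index 0 in ['a', 'c', 'd'] -> ['a', 'c', 'd']
'c': index 1 in ['a', 'c', 'd'] -> ['c', 'a', 'd']
'c': index 0 in ['c', 'a', 'd'] -> ['c', 'a', 'd']
'd': index 2 in ['c', 'a', 'd'] -> ['d', 'c', 'a']
'c': index 1 in ['d', 'c', 'a'] -> ['c', 'd', 'a']
'a': index 2 in ['c', 'd', 'a'] -> ['a', 'c', 'd']
'c': index 1 in ['a', 'c', 'd'] -> ['c', 'a', 'd']
'c': index 0 in ['c', 'a', 'd'] -> ['c', 'a', 'd']
'c': index 0 in ['c', 'a', 'd'] -> ['c', 'a', 'd']


Output: [0, 1, 0, 2, 1, 2, 1, 0, 0]


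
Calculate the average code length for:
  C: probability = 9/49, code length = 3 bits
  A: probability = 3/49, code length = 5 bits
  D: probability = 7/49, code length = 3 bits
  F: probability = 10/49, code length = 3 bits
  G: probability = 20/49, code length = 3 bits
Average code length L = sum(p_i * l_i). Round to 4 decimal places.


Weighted contributions p_i * l_i:
  C: (9/49) * 3 = 27/49
  A: (3/49) * 5 = 15/49
  D: (7/49) * 3 = 21/49
  F: (10/49) * 3 = 30/49
  G: (20/49) * 3 = 60/49
Sum = (27 + 15 + 21 + 30 + 60)/49 = 153/49

L = 153/49 = 3.1224 bits/symbol


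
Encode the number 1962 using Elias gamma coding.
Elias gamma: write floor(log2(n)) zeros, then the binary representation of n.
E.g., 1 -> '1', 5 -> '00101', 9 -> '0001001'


num_bits = floor(log2(1962)) + 1 = 11
leading_zeros = num_bits - 1 = 10
binary(1962) = 11110101010

Elias gamma(1962) = '0000000000' + '11110101010' = 000000000011110101010 (21 bits)


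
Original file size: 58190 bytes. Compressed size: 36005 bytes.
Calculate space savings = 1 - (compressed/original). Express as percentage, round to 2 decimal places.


ratio = compressed/original = 36005/58190 = 0.618749
savings = 1 - ratio = 1 - 0.618749 = 0.381251
as a percentage: 0.381251 * 100 = 38.13%

Space savings = 1 - 36005/58190 = 38.13%


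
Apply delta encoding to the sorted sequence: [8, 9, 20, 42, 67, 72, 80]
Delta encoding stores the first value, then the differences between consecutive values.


First value: 8
Deltas:
  9 - 8 = 1
  20 - 9 = 11
  42 - 20 = 22
  67 - 42 = 25
  72 - 67 = 5
  80 - 72 = 8


Delta encoded: [8, 1, 11, 22, 25, 5, 8]


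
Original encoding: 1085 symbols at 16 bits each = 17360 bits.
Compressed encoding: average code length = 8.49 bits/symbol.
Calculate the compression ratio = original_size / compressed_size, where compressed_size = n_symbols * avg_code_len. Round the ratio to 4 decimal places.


original_size = n_symbols * orig_bits = 1085 * 16 = 17360 bits
compressed_size = n_symbols * avg_code_len = 1085 * 8.49 = 9211.65 bits
ratio = original_size / compressed_size = 17360 / 9211.65 = 1.8846

Compression ratio = 1.8846


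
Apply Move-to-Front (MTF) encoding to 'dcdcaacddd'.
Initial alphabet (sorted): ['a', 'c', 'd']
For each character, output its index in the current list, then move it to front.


MTF encoding:
'd': index 2 in ['a', 'c', 'd'] -> ['d', 'a', 'c']
'c': index 2 in ['d', 'a', 'c'] -> ['c', 'd', 'a']
'd': index 1 in ['c', 'd', 'a'] -> ['d', 'c', 'a']
'c': index 1 in ['d', 'c', 'a'] -> ['c', 'd', 'a']
'a': index 2 in ['c', 'd', 'a'] -> ['a', 'c', 'd']
'a': index 0 in ['a', 'c', 'd'] -> ['a', 'c', 'd']
'c': index 1 in ['a', 'c', 'd'] -> ['c', 'a', 'd']
'd': index 2 in ['c', 'a', 'd'] -> ['d', 'c', 'a']
'd': index 0 in ['d', 'c', 'a'] -> ['d', 'c', 'a']
'd': index 0 in ['d', 'c', 'a'] -> ['d', 'c', 'a']


Output: [2, 2, 1, 1, 2, 0, 1, 2, 0, 0]


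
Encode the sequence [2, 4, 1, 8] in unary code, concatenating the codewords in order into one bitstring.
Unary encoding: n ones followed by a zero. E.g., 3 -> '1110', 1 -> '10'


Encode each number as n ones followed by a terminating 0:
  2 -> 110 (3 bits)
  4 -> 11110 (5 bits)
  1 -> 10 (2 bits)
  8 -> 111111110 (9 bits)
Total length = 3 + 5 + 2 + 9 = 19 bits.

Unary([2, 4, 1, 8]) = 1101111010111111110 (19 bits)


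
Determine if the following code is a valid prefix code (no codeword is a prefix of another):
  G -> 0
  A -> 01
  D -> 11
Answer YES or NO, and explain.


Checking each pair (does one codeword prefix another?):
  G='0' vs A='01': prefix -- VIOLATION

NO -- this is NOT a valid prefix code. G (0) is a prefix of A (01).


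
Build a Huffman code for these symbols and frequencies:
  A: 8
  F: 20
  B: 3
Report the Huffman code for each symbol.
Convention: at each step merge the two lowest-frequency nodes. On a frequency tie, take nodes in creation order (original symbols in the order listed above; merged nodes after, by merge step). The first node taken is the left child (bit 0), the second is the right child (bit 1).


Huffman tree construction:
Step 1: Merge B(3) + A(8) = 11
Step 2: Merge (B+A)(11) + F(20) = 31
Read each symbol's code off the tree from the root (left child = 0, right child = 1).

Codes:
  A: 01 (length 2)
  F: 1 (length 1)
  B: 00 (length 2)
Average code length: 42/31 = 1.3548 bits/symbol


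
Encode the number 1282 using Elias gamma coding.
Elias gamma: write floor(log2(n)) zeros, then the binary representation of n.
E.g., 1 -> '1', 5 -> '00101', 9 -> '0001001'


num_bits = floor(log2(1282)) + 1 = 11
leading_zeros = num_bits - 1 = 10
binary(1282) = 10100000010

Elias gamma(1282) = '0000000000' + '10100000010' = 000000000010100000010 (21 bits)


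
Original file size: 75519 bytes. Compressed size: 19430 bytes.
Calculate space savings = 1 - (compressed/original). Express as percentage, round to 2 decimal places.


ratio = compressed/original = 19430/75519 = 0.257286
savings = 1 - ratio = 1 - 0.257286 = 0.742714
as a percentage: 0.742714 * 100 = 74.27%

Space savings = 1 - 19430/75519 = 74.27%


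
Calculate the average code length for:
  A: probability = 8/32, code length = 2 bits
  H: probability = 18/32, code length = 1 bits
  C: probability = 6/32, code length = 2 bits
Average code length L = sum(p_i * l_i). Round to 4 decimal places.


Weighted contributions p_i * l_i:
  A: (8/32) * 2 = 16/32
  H: (18/32) * 1 = 18/32
  C: (6/32) * 2 = 12/32
Sum = (16 + 18 + 12)/32 = 46/32

L = 46/32 = 1.4375 bits/symbol


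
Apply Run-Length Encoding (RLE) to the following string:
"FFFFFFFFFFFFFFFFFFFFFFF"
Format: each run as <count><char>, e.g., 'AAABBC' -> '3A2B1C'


Scanning runs left to right:
  i=0: run of 'F' x 23 -> '23F'

RLE = 23F


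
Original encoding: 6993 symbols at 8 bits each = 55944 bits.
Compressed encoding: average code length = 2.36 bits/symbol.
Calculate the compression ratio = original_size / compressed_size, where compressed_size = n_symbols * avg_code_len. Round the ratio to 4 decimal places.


original_size = n_symbols * orig_bits = 6993 * 8 = 55944 bits
compressed_size = n_symbols * avg_code_len = 6993 * 2.36 = 16503.48 bits
ratio = original_size / compressed_size = 55944 / 16503.48 = 3.3898

Compression ratio = 3.3898


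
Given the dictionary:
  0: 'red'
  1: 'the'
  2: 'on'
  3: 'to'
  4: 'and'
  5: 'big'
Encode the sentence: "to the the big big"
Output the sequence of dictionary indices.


Look up each word in the dictionary:
  'to' -> 3
  'the' -> 1
  'the' -> 1
  'big' -> 5
  'big' -> 5

Encoded: [3, 1, 1, 5, 5]


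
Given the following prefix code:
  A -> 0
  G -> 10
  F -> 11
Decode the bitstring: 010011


Decoding step by step:
Bits 0 -> A
Bits 10 -> G
Bits 0 -> A
Bits 11 -> F


Decoded message: AGAF


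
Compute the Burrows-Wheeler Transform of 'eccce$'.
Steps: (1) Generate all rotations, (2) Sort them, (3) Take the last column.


Rotations (sorted):
  0: $eccce -> last char: e
  1: ccce$e -> last char: e
  2: cce$ec -> last char: c
  3: ce$ecc -> last char: c
  4: e$eccc -> last char: c
  5: eccce$ -> last char: $


BWT = eeccc$


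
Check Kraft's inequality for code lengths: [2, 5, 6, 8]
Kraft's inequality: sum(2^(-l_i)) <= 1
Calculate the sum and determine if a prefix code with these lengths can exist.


Sum = 2^(-2) + 2^(-5) + 2^(-6) + 2^(-8)
    = 0.25 + 0.03125 + 0.015625 + 0.00390625
    = 77/256 = 0.30078125
Since 0.30078125 <= 1, Kraft's inequality IS satisfied.
A prefix code with these lengths CAN exist.

Kraft sum = 0.30078125. Satisfied.


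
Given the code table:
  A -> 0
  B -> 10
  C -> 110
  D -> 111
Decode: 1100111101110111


Decoding:
110 -> C
0 -> A
111 -> D
10 -> B
111 -> D
0 -> A
111 -> D


Result: CADBDAD


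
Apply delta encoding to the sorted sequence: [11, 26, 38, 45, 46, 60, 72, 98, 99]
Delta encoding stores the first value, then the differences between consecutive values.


First value: 11
Deltas:
  26 - 11 = 15
  38 - 26 = 12
  45 - 38 = 7
  46 - 45 = 1
  60 - 46 = 14
  72 - 60 = 12
  98 - 72 = 26
  99 - 98 = 1


Delta encoded: [11, 15, 12, 7, 1, 14, 12, 26, 1]


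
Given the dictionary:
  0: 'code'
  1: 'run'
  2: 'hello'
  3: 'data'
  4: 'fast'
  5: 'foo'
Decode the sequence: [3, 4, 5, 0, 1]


Look up each index in the dictionary:
  3 -> 'data'
  4 -> 'fast'
  5 -> 'foo'
  0 -> 'code'
  1 -> 'run'

Decoded: "data fast foo code run"


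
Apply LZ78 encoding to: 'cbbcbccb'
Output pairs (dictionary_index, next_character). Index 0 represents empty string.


LZ78 encoding steps:
Dictionary: {0: ''}
Step 1: w='' (idx 0), next='c' -> output (0, 'c'), add 'c' as idx 1
Step 2: w='' (idx 0), next='b' -> output (0, 'b'), add 'b' as idx 2
Step 3: w='b' (idx 2), next='c' -> output (2, 'c'), add 'bc' as idx 3
Step 4: w='bc' (idx 3), next='c' -> output (3, 'c'), add 'bcc' as idx 4
Step 5: w='b' (idx 2), end of input -> output (2, '')


Encoded: [(0, 'c'), (0, 'b'), (2, 'c'), (3, 'c'), (2, '')]


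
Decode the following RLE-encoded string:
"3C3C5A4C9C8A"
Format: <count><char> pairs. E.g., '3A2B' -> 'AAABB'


Expanding each <count><char> pair:
  3C -> 'CCC'
  3C -> 'CCC'
  5A -> 'AAAAA'
  4C -> 'CCCC'
  9C -> 'CCCCCCCCC'
  8A -> 'AAAAAAAA'

Decoded = CCCCCCAAAAACCCCCCCCCCCCCAAAAAAAA


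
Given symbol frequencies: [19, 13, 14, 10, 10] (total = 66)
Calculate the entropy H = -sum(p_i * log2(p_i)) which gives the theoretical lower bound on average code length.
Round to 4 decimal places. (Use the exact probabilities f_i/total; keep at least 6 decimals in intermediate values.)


Per-symbol terms -p_i * log2(p_i) with p_i = f_i/66:
  p = 19/66 = 0.287879: log2(p) = -1.796467, -p*log2(p) = 0.517165
  p = 13/66 = 0.196970: log2(p) = -2.343954, -p*log2(p) = 0.461688
  p = 14/66 = 0.212121: log2(p) = -2.237039, -p*log2(p) = 0.474523
  p = 10/66 = 0.151515: log2(p) = -2.722466, -p*log2(p) = 0.412495
  p = 10/66 = 0.151515: log2(p) = -2.722466, -p*log2(p) = 0.412495
H = 0.517165 + 0.461688 + 0.474523 + 0.412495 + 0.412495 = 2.278366

H = 2.2784 bits/symbol


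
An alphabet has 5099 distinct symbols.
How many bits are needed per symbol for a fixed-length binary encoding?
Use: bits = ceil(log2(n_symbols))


log2(5099) = 12.316
Bracket: 2^12 = 4096 < 5099 <= 2^13 = 8192
So ceil(log2(5099)) = 13

bits = ceil(log2(5099)) = ceil(12.316) = 13 bits


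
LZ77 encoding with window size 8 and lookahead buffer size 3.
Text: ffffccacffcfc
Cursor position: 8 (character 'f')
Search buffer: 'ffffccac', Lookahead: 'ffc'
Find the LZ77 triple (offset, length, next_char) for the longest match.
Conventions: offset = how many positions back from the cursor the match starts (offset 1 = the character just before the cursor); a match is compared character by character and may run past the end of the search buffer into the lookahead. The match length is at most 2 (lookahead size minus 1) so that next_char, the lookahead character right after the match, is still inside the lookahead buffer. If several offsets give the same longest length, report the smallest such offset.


Try each offset into the search buffer:
  offset=1 (pos 7, char 'c'): match length 0
  offset=2 (pos 6, char 'a'): match length 0
  offset=3 (pos 5, char 'c'): match length 0
  offset=4 (pos 4, char 'c'): match length 0
  offset=5 (pos 3, char 'f'): match length 1
  offset=6 (pos 2, char 'f'): match length 2
  offset=7 (pos 1, char 'f'): match length 2
  offset=8 (pos 0, char 'f'): match length 2
Longest match has length 2, found at offsets 6, 7, 8; take the smallest, offset 6.
next_char = character at position 8 + 2 = 10 -> 'c'

Best match: offset=6, length=2 (matching 'ff' starting at position 2)
LZ77 triple: (6, 2, 'c')


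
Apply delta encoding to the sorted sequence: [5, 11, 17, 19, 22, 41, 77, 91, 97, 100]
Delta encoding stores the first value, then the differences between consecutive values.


First value: 5
Deltas:
  11 - 5 = 6
  17 - 11 = 6
  19 - 17 = 2
  22 - 19 = 3
  41 - 22 = 19
  77 - 41 = 36
  91 - 77 = 14
  97 - 91 = 6
  100 - 97 = 3


Delta encoded: [5, 6, 6, 2, 3, 19, 36, 14, 6, 3]


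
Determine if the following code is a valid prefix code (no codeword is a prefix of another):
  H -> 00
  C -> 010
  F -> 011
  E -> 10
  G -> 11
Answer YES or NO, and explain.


Checking each pair (does one codeword prefix another?):
  H='00' vs C='010': no prefix
  H='00' vs F='011': no prefix
  H='00' vs E='10': no prefix
  H='00' vs G='11': no prefix
  C='010' vs H='00': no prefix
  C='010' vs F='011': no prefix
  C='010' vs E='10': no prefix
  C='010' vs G='11': no prefix
  F='011' vs H='00': no prefix
  F='011' vs C='010': no prefix
  F='011' vs E='10': no prefix
  F='011' vs G='11': no prefix
  E='10' vs H='00': no prefix
  E='10' vs C='010': no prefix
  E='10' vs F='011': no prefix
  E='10' vs G='11': no prefix
  G='11' vs H='00': no prefix
  G='11' vs C='010': no prefix
  G='11' vs F='011': no prefix
  G='11' vs E='10': no prefix
No violation found over all pairs.

YES -- this is a valid prefix code. No codeword is a prefix of any other codeword.


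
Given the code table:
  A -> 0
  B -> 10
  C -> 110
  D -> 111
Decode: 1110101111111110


Decoding:
111 -> D
0 -> A
10 -> B
111 -> D
111 -> D
111 -> D
0 -> A


Result: DABDDDA


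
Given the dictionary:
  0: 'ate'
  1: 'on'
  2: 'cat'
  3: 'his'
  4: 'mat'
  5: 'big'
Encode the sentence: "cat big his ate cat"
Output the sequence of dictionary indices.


Look up each word in the dictionary:
  'cat' -> 2
  'big' -> 5
  'his' -> 3
  'ate' -> 0
  'cat' -> 2

Encoded: [2, 5, 3, 0, 2]


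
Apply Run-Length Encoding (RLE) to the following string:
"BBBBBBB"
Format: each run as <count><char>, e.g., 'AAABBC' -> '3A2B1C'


Scanning runs left to right:
  i=0: run of 'B' x 7 -> '7B'

RLE = 7B


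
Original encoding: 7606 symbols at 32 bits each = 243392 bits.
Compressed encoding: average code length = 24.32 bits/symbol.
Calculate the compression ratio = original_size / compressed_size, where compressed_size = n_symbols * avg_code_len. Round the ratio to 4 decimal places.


original_size = n_symbols * orig_bits = 7606 * 32 = 243392 bits
compressed_size = n_symbols * avg_code_len = 7606 * 24.32 = 184977.92 bits
ratio = original_size / compressed_size = 243392 / 184977.92 = 1.3158

Compression ratio = 1.3158


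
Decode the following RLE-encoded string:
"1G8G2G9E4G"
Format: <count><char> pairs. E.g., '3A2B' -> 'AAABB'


Expanding each <count><char> pair:
  1G -> 'G'
  8G -> 'GGGGGGGG'
  2G -> 'GG'
  9E -> 'EEEEEEEEE'
  4G -> 'GGGG'

Decoded = GGGGGGGGGGGEEEEEEEEEGGGG


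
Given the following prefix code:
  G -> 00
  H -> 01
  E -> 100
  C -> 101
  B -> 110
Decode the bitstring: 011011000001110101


Decoding step by step:
Bits 01 -> H
Bits 101 -> C
Bits 100 -> E
Bits 00 -> G
Bits 01 -> H
Bits 110 -> B
Bits 101 -> C


Decoded message: HCEGHBC


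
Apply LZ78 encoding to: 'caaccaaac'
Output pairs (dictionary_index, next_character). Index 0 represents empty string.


LZ78 encoding steps:
Dictionary: {0: ''}
Step 1: w='' (idx 0), next='c' -> output (0, 'c'), add 'c' as idx 1
Step 2: w='' (idx 0), next='a' -> output (0, 'a'), add 'a' as idx 2
Step 3: w='a' (idx 2), next='c' -> output (2, 'c'), add 'ac' as idx 3
Step 4: w='c' (idx 1), next='a' -> output (1, 'a'), add 'ca' as idx 4
Step 5: w='a' (idx 2), next='a' -> output (2, 'a'), add 'aa' as idx 5
Step 6: w='c' (idx 1), end of input -> output (1, '')


Encoded: [(0, 'c'), (0, 'a'), (2, 'c'), (1, 'a'), (2, 'a'), (1, '')]


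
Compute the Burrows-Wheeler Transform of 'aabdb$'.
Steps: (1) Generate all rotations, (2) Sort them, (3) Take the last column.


Rotations (sorted):
  0: $aabdb -> last char: b
  1: aabdb$ -> last char: $
  2: abdb$a -> last char: a
  3: b$aabd -> last char: d
  4: bdb$aa -> last char: a
  5: db$aab -> last char: b


BWT = b$adab


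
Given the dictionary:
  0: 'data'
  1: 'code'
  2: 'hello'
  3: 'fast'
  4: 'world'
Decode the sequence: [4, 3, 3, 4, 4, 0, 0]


Look up each index in the dictionary:
  4 -> 'world'
  3 -> 'fast'
  3 -> 'fast'
  4 -> 'world'
  4 -> 'world'
  0 -> 'data'
  0 -> 'data'

Decoded: "world fast fast world world data data"


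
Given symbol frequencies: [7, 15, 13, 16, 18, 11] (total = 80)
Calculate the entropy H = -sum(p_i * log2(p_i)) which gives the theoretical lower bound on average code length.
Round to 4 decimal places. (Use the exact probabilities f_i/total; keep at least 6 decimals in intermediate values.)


Per-symbol terms -p_i * log2(p_i) with p_i = f_i/80:
  p = 7/80 = 0.087500: log2(p) = -3.514573, -p*log2(p) = 0.307525
  p = 15/80 = 0.187500: log2(p) = -2.415037, -p*log2(p) = 0.452820
  p = 13/80 = 0.162500: log2(p) = -2.621488, -p*log2(p) = 0.425992
  p = 16/80 = 0.200000: log2(p) = -2.321928, -p*log2(p) = 0.464386
  p = 18/80 = 0.225000: log2(p) = -2.152003, -p*log2(p) = 0.484201
  p = 11/80 = 0.137500: log2(p) = -2.862496, -p*log2(p) = 0.393593
H = 0.307525 + 0.452820 + 0.425992 + 0.464386 + 0.484201 + 0.393593 = 2.528517

H = 2.5285 bits/symbol


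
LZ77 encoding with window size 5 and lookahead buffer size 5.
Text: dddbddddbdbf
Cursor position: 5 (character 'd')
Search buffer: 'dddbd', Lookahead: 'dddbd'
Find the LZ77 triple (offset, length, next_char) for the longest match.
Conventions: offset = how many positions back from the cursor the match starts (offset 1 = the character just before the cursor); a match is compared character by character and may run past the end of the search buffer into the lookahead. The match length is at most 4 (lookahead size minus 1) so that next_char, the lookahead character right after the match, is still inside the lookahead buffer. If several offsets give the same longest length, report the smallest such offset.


Try each offset into the search buffer:
  offset=1 (pos 4, char 'd'): match length 3
  offset=2 (pos 3, char 'b'): match length 0
  offset=3 (pos 2, char 'd'): match length 1
  offset=4 (pos 1, char 'd'): match length 2
  offset=5 (pos 0, char 'd'): match length 4
Longest match has length 4 at offset 5.
next_char = character at position 5 + 4 = 9 -> 'd'

Best match: offset=5, length=4 (matching 'dddb' starting at position 0)
LZ77 triple: (5, 4, 'd')


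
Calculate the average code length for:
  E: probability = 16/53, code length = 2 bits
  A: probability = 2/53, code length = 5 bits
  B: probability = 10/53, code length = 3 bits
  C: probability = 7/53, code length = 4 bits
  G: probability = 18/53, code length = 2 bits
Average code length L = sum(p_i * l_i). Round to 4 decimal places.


Weighted contributions p_i * l_i:
  E: (16/53) * 2 = 32/53
  A: (2/53) * 5 = 10/53
  B: (10/53) * 3 = 30/53
  C: (7/53) * 4 = 28/53
  G: (18/53) * 2 = 36/53
Sum = (32 + 10 + 30 + 28 + 36)/53 = 136/53

L = 136/53 = 2.5660 bits/symbol


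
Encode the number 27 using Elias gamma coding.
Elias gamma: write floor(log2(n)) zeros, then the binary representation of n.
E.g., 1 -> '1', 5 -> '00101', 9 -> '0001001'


num_bits = floor(log2(27)) + 1 = 5
leading_zeros = num_bits - 1 = 4
binary(27) = 11011

Elias gamma(27) = '0000' + '11011' = 000011011 (9 bits)


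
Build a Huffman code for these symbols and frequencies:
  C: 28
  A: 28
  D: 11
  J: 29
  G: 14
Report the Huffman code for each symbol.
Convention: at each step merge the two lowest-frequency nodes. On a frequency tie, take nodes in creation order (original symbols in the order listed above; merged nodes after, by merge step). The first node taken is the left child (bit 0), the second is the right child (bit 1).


Huffman tree construction:
Step 1: Merge D(11) + G(14) = 25
Step 2: Merge (D+G)(25) + C(28) = 53
Step 3: Merge A(28) + J(29) = 57
Step 4: Merge ((D+G)+C)(53) + (A+J)(57) = 110
Read each symbol's code off the tree from the root (left child = 0, right child = 1).

Codes:
  C: 01 (length 2)
  A: 10 (length 2)
  D: 000 (length 3)
  J: 11 (length 2)
  G: 001 (length 3)
Average code length: 245/110 = 2.2273 bits/symbol


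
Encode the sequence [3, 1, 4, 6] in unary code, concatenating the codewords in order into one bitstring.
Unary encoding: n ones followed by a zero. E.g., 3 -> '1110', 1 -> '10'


Encode each number as n ones followed by a terminating 0:
  3 -> 1110 (4 bits)
  1 -> 10 (2 bits)
  4 -> 11110 (5 bits)
  6 -> 1111110 (7 bits)
Total length = 4 + 2 + 5 + 7 = 18 bits.

Unary([3, 1, 4, 6]) = 111010111101111110 (18 bits)


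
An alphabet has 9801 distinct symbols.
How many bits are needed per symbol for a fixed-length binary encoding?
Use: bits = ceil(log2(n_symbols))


log2(9801) = 13.2587
Bracket: 2^13 = 8192 < 9801 <= 2^14 = 16384
So ceil(log2(9801)) = 14

bits = ceil(log2(9801)) = ceil(13.2587) = 14 bits


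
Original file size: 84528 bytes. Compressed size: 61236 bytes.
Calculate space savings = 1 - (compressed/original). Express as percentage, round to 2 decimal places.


ratio = compressed/original = 61236/84528 = 0.724446
savings = 1 - ratio = 1 - 0.724446 = 0.275554
as a percentage: 0.275554 * 100 = 27.56%

Space savings = 1 - 61236/84528 = 27.56%


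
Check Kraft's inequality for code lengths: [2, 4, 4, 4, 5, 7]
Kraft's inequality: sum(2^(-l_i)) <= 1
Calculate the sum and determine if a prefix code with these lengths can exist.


Sum = 2^(-2) + 2^(-4) + 2^(-4) + 2^(-4) + 2^(-5) + 2^(-7)
    = 0.25 + 0.0625 + 0.0625 + 0.0625 + 0.03125 + 0.0078125
    = 61/128 = 0.4765625
Since 0.4765625 <= 1, Kraft's inequality IS satisfied.
A prefix code with these lengths CAN exist.

Kraft sum = 0.4765625. Satisfied.


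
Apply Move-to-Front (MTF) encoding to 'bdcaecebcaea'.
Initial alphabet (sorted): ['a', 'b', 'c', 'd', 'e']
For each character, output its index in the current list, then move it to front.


MTF encoding:
'b': index 1 in ['a', 'b', 'c', 'd', 'e'] -> ['b', 'a', 'c', 'd', 'e']
'd': index 3 in ['b', 'a', 'c', 'd', 'e'] -> ['d', 'b', 'a', 'c', 'e']
'c': index 3 in ['d', 'b', 'a', 'c', 'e'] -> ['c', 'd', 'b', 'a', 'e']
'a': index 3 in ['c', 'd', 'b', 'a', 'e'] -> ['a', 'c', 'd', 'b', 'e']
'e': index 4 in ['a', 'c', 'd', 'b', 'e'] -> ['e', 'a', 'c', 'd', 'b']
'c': index 2 in ['e', 'a', 'c', 'd', 'b'] -> ['c', 'e', 'a', 'd', 'b']
'e': index 1 in ['c', 'e', 'a', 'd', 'b'] -> ['e', 'c', 'a', 'd', 'b']
'b': index 4 in ['e', 'c', 'a', 'd', 'b'] -> ['b', 'e', 'c', 'a', 'd']
'c': index 2 in ['b', 'e', 'c', 'a', 'd'] -> ['c', 'b', 'e', 'a', 'd']
'a': index 3 in ['c', 'b', 'e', 'a', 'd'] -> ['a', 'c', 'b', 'e', 'd']
'e': index 3 in ['a', 'c', 'b', 'e', 'd'] -> ['e', 'a', 'c', 'b', 'd']
'a': index 1 in ['e', 'a', 'c', 'b', 'd'] -> ['a', 'e', 'c', 'b', 'd']


Output: [1, 3, 3, 3, 4, 2, 1, 4, 2, 3, 3, 1]


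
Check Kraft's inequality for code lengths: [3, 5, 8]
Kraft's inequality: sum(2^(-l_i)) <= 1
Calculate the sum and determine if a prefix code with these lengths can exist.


Sum = 2^(-3) + 2^(-5) + 2^(-8)
    = 0.125 + 0.03125 + 0.00390625
    = 41/256 = 0.16015625
Since 0.16015625 <= 1, Kraft's inequality IS satisfied.
A prefix code with these lengths CAN exist.

Kraft sum = 0.16015625. Satisfied.


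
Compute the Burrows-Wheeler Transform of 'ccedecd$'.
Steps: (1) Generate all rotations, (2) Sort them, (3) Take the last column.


Rotations (sorted):
  0: $ccedecd -> last char: d
  1: ccedecd$ -> last char: $
  2: cd$ccede -> last char: e
  3: cedecd$c -> last char: c
  4: d$ccedec -> last char: c
  5: decd$cce -> last char: e
  6: ecd$cced -> last char: d
  7: edecd$cc -> last char: c


BWT = d$eccedc


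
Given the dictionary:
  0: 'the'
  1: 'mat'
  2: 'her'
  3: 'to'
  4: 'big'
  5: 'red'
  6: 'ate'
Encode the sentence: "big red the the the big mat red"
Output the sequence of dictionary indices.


Look up each word in the dictionary:
  'big' -> 4
  'red' -> 5
  'the' -> 0
  'the' -> 0
  'the' -> 0
  'big' -> 4
  'mat' -> 1
  'red' -> 5

Encoded: [4, 5, 0, 0, 0, 4, 1, 5]


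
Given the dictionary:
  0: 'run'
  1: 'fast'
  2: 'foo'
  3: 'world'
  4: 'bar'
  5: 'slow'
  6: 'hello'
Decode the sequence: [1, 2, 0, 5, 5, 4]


Look up each index in the dictionary:
  1 -> 'fast'
  2 -> 'foo'
  0 -> 'run'
  5 -> 'slow'
  5 -> 'slow'
  4 -> 'bar'

Decoded: "fast foo run slow slow bar"


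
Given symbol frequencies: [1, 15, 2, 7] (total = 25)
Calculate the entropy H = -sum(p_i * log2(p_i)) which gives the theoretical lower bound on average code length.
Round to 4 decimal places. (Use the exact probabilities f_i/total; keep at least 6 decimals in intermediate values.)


Per-symbol terms -p_i * log2(p_i) with p_i = f_i/25:
  p = 1/25 = 0.040000: log2(p) = -4.643856, -p*log2(p) = 0.185754
  p = 15/25 = 0.600000: log2(p) = -0.736966, -p*log2(p) = 0.442179
  p = 2/25 = 0.080000: log2(p) = -3.643856, -p*log2(p) = 0.291508
  p = 7/25 = 0.280000: log2(p) = -1.836501, -p*log2(p) = 0.514220
H = 0.185754 + 0.442179 + 0.291508 + 0.514220 = 1.433661

H = 1.4337 bits/symbol


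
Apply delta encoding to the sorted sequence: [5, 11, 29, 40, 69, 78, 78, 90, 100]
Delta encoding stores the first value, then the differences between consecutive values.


First value: 5
Deltas:
  11 - 5 = 6
  29 - 11 = 18
  40 - 29 = 11
  69 - 40 = 29
  78 - 69 = 9
  78 - 78 = 0
  90 - 78 = 12
  100 - 90 = 10


Delta encoded: [5, 6, 18, 11, 29, 9, 0, 12, 10]
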